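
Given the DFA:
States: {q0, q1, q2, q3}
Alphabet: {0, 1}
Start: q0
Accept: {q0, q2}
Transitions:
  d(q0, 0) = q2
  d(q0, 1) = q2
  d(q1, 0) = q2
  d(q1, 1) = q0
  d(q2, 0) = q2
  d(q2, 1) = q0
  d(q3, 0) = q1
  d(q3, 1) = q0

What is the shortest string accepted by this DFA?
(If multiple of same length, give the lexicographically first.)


BFS by string length (lex-first path to each state shown):
  len 0: q0<-""
Found accept state at length 0.

"" (empty string)


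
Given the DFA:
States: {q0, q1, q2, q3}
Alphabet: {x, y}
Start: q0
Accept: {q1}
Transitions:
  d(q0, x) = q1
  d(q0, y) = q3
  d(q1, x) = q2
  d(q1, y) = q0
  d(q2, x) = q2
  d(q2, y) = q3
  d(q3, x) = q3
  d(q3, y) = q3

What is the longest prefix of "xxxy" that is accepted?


Run the DFA, marking each prefix where the state is accepting:
  "" -> q0 [reject]
  "x" -> q1 [accept]
  "xx" -> q2 [reject]
  "xxx" -> q2 [reject]
  "xxxy" -> q3 [reject]

"x"


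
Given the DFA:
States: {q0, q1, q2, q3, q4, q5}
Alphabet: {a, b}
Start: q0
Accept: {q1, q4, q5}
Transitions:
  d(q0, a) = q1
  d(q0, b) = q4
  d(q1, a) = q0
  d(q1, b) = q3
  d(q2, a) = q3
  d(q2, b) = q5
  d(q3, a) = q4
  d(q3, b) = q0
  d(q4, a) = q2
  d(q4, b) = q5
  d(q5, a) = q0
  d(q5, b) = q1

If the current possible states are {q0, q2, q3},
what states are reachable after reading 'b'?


Apply transition on 'b' from each current state:
  d(q0, b) = q4
  d(q2, b) = q5
  d(q3, b) = q0

{q0, q4, q5}


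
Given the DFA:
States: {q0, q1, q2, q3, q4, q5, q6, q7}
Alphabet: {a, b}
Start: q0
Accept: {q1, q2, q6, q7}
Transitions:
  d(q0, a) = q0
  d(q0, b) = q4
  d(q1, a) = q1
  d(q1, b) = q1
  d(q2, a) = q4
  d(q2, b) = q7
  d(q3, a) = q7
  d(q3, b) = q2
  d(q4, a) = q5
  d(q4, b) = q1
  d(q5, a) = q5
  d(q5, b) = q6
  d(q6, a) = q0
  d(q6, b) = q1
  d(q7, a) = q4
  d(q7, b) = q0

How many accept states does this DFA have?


Accept states listed: {q1, q2, q6, q7}
Counting: q1(1) q2(2) q6(3) q7(4)

4


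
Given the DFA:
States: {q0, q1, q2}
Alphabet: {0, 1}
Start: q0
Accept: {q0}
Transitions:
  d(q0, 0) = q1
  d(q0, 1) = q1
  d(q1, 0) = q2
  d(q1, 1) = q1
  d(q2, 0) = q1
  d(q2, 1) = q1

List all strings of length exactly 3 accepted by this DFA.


All strings of length 3: 8 total
Accepted: 0

None


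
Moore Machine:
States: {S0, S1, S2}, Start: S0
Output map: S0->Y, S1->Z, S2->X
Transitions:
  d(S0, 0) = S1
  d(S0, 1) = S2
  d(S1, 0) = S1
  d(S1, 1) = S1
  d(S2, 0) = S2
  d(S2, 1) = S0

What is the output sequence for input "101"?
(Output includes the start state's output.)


Start: S0 (output Y)
  --1--> S2 (output X)
  --0--> S2 (output X)
  --1--> S0 (output Y)

"YXXY"


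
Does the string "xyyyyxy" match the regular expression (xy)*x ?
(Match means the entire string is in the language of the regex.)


|string| = 7; first = 'x'; last = 'y'

No, "xyyyyxy" does not match (xy)*x


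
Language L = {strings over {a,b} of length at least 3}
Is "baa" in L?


length = 3

Yes, "baa" is in L


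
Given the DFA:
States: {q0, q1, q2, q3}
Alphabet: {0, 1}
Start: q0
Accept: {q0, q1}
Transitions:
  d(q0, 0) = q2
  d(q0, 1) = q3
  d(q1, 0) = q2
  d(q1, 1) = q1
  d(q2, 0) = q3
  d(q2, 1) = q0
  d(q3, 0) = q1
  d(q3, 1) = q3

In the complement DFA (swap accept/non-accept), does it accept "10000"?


Trace: q0 -> q3 -> q1 -> q2 -> q3 -> q1
Final: q1
Original accept: {q0, q1}
Complement: q1 is in original accept

No, complement rejects (original accepts)


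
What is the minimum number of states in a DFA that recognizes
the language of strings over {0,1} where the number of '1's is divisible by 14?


States track (count of '1') mod 14.
Need 14 states: one per remainder 0..13; accept = remainder 0.

14


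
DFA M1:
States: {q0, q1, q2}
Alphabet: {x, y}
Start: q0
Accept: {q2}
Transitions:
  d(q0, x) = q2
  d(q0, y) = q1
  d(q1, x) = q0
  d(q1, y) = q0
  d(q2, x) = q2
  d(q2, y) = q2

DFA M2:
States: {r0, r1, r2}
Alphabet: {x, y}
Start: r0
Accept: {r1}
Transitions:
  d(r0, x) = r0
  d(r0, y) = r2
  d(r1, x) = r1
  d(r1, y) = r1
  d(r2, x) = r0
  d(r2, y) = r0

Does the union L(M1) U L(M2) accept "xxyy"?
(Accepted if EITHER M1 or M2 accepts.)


M1: final=q2 accepted=True
M2: final=r0 accepted=False

Yes, union accepts


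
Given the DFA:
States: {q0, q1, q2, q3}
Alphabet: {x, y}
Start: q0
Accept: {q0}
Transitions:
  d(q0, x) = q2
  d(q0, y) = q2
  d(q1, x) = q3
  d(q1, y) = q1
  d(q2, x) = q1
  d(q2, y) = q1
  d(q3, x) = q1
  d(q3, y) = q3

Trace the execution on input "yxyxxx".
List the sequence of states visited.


Input: yxyxxx
d(q0, y) = q2
d(q2, x) = q1
d(q1, y) = q1
d(q1, x) = q3
d(q3, x) = q1
d(q1, x) = q3


q0 -> q2 -> q1 -> q1 -> q3 -> q1 -> q3


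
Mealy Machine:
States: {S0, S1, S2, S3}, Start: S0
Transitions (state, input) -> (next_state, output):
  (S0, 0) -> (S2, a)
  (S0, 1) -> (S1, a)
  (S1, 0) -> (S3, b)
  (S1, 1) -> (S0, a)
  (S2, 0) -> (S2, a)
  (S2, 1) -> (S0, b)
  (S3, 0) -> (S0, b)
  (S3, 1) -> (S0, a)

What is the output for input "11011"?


Step-by-step:
  (S0, 1) -> (S1, a)
  (S1, 1) -> (S0, a)
  (S0, 0) -> (S2, a)
  (S2, 1) -> (S0, b)
  (S0, 1) -> (S1, a)

"aaaba"


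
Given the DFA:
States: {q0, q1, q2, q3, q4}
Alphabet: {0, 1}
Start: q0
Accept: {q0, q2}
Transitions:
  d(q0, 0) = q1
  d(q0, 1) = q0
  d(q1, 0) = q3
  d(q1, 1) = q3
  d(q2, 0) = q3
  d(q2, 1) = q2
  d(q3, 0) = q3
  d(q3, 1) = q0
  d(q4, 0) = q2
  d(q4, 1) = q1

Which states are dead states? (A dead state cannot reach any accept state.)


Forward reachability from each state:
  q0 -> reaches accept state q0 (live)
  q1 -> reaches accept state q0 (live)
  q2 -> reaches accept state q0 (live)
  q3 -> reaches accept state q0 (live)
  q4 -> reaches accept state q0 (live)

None (all states can reach an accept state)


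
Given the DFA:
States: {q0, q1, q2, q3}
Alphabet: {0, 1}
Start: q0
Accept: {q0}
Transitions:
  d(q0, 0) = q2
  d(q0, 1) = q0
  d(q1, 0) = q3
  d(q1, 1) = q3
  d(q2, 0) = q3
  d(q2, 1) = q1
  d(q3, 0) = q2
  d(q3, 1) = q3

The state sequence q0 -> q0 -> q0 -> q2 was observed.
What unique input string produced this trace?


Trace back each transition to find the symbol:
  q0 --[1]--> q0
  q0 --[1]--> q0
  q0 --[0]--> q2

"110"


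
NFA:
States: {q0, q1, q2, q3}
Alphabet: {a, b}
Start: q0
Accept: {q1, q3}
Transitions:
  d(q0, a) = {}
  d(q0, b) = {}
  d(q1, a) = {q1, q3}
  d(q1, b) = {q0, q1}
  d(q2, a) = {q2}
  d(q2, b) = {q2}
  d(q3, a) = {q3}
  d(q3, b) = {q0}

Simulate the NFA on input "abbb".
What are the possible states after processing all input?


Start: {q0}
  --a--> {}
  --b--> {}
  --b--> {}
  --b--> {}

{} (empty set, no valid transitions)


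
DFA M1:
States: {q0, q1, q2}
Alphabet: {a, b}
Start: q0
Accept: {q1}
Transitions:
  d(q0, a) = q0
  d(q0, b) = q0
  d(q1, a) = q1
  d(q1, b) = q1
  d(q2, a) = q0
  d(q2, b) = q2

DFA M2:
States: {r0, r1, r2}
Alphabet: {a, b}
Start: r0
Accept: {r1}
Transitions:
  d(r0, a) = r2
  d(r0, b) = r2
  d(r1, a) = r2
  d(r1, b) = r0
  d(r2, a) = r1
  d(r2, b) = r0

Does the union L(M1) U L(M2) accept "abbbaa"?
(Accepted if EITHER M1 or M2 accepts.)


M1: final=q0 accepted=False
M2: final=r1 accepted=True

Yes, union accepts


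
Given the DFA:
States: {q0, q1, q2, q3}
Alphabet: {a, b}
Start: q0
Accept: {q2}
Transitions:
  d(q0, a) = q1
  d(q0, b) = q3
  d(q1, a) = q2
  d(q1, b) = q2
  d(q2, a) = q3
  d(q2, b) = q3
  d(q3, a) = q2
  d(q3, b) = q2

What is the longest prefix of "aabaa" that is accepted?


Run the DFA, marking each prefix where the state is accepting:
  "" -> q0 [reject]
  "a" -> q1 [reject]
  "aa" -> q2 [accept]
  "aab" -> q3 [reject]
  "aaba" -> q2 [accept]
  "aabaa" -> q3 [reject]

"aaba"


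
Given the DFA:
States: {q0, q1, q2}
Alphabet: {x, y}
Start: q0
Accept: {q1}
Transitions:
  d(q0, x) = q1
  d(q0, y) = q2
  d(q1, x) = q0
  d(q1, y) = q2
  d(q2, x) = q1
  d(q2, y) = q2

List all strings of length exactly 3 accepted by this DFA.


All strings of length 3: 8 total
Accepted: 3

"xxx", "xyx", "yyx"


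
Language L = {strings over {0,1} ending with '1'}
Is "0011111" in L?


last symbol = '1'

Yes, "0011111" is in L


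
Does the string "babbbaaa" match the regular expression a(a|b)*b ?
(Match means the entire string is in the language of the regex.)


|string| = 8; first = 'b'; last = 'a'

No, "babbbaaa" does not match a(a|b)*b


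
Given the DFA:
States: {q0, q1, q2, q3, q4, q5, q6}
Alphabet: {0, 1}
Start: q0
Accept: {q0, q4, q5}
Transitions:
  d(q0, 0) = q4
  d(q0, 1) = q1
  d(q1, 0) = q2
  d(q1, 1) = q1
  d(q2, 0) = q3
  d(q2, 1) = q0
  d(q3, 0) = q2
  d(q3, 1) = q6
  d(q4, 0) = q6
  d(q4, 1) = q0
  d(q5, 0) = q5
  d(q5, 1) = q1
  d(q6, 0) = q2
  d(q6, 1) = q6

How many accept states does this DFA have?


Accept states listed: {q0, q4, q5}
Counting: q0(1) q4(2) q5(3)

3


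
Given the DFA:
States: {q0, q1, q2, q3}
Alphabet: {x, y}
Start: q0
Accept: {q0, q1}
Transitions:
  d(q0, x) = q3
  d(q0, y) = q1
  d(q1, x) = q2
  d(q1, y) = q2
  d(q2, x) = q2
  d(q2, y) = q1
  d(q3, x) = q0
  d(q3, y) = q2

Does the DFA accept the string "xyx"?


Trace: q0 -> q3 -> q2 -> q2
Final state: q2
Accept states: {q0, q1}

No, rejected (final state q2 is not an accept state)


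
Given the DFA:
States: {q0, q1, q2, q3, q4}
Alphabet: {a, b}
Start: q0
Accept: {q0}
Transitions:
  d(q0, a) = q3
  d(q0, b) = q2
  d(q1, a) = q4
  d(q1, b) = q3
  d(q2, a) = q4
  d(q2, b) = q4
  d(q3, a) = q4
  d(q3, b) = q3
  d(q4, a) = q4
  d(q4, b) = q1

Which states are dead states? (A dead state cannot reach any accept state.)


Forward reachability from each state:
  q0 -> reaches accept state q0 (live)
  q1 -> reaches {q1, q3, q4}, no accept state (dead)
  q2 -> reaches {q1, q2, q3, q4}, no accept state (dead)
  q3 -> reaches {q1, q3, q4}, no accept state (dead)
  q4 -> reaches {q1, q3, q4}, no accept state (dead)

{q1, q2, q3, q4}


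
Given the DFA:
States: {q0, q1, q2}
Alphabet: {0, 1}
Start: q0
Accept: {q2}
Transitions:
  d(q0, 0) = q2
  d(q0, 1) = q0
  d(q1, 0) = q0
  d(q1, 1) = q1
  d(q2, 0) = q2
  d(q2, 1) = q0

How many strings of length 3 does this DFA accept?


Enumerating all length-3 strings:
  "000" -> q2 [accept]
  "001" -> q0 [reject]
  "010" -> q2 [accept]
  "011" -> q0 [reject]
  "100" -> q2 [accept]
  "101" -> q0 [reject]
  "110" -> q2 [accept]
  "111" -> q0 [reject]

4 out of 8


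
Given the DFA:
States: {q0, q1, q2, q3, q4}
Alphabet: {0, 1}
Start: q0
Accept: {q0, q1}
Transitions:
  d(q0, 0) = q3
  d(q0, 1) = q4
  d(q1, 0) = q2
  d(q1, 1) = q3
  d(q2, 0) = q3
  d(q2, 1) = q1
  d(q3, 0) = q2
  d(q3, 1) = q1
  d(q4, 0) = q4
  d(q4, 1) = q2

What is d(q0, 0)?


Looking up transition d(q0, 0)

q3


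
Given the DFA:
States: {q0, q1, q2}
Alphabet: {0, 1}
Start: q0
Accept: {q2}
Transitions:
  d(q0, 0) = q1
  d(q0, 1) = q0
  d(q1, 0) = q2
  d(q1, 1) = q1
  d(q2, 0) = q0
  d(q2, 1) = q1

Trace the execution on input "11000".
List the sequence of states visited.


Input: 11000
d(q0, 1) = q0
d(q0, 1) = q0
d(q0, 0) = q1
d(q1, 0) = q2
d(q2, 0) = q0


q0 -> q0 -> q0 -> q1 -> q2 -> q0


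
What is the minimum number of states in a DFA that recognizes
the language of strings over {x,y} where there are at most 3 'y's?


States: count = 0, 1, ..., 3 (all accepting; 4 states), plus a dead state for count > 3.
Total: 4 + 1 = 5.

5


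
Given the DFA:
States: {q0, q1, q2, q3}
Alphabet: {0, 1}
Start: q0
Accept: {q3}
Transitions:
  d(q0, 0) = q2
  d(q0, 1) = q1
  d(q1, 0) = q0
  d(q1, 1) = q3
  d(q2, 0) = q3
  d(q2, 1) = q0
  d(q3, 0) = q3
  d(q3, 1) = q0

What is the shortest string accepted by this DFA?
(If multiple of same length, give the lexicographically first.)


BFS by string length (lex-first path to each state shown):
  len 0: q0<-""
  len 1: q1<-"1", q2<-"0"
  len 2: q0<-"01", q3<-"00"
Found accept state at length 2.

"00"


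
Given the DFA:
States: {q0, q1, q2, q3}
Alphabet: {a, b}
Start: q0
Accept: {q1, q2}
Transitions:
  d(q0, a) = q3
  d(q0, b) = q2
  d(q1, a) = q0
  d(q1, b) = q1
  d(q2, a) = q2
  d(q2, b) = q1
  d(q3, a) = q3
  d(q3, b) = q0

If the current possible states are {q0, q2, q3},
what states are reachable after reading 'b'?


Apply transition on 'b' from each current state:
  d(q0, b) = q2
  d(q2, b) = q1
  d(q3, b) = q0

{q0, q1, q2}


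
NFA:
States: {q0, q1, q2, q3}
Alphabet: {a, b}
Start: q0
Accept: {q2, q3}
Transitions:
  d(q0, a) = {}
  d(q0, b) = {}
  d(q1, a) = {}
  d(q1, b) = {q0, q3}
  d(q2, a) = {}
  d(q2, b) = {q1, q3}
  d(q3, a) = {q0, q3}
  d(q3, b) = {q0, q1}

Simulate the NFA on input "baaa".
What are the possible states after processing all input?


Start: {q0}
  --b--> {}
  --a--> {}
  --a--> {}
  --a--> {}

{} (empty set, no valid transitions)


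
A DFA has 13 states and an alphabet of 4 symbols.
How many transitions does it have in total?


Each state has exactly one transition per symbol.
13 * 4 = 52

52


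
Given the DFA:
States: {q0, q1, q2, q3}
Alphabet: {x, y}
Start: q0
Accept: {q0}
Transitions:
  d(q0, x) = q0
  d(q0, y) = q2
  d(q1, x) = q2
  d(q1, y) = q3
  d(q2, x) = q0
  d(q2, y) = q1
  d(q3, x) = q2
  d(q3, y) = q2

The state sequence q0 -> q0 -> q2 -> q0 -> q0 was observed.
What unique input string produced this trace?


Trace back each transition to find the symbol:
  q0 --[x]--> q0
  q0 --[y]--> q2
  q2 --[x]--> q0
  q0 --[x]--> q0

"xyxx"


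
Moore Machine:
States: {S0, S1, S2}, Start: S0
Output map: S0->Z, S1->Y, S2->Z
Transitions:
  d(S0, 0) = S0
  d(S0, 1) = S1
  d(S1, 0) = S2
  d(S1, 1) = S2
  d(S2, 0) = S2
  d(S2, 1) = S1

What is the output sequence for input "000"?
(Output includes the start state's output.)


Start: S0 (output Z)
  --0--> S0 (output Z)
  --0--> S0 (output Z)
  --0--> S0 (output Z)

"ZZZZ"


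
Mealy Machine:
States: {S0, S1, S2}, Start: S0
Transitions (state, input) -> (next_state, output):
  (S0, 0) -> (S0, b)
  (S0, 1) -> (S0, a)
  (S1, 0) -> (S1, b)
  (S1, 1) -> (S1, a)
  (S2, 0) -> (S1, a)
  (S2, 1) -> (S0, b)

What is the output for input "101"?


Step-by-step:
  (S0, 1) -> (S0, a)
  (S0, 0) -> (S0, b)
  (S0, 1) -> (S0, a)

"aba"


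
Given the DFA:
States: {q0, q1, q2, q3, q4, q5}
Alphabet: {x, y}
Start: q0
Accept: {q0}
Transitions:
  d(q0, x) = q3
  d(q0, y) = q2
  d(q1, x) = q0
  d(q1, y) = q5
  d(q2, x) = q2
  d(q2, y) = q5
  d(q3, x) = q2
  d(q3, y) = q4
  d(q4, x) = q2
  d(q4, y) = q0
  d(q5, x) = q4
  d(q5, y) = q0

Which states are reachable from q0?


BFS from q0:
  layer 0: {q0}
  layer 1: {q2, q3}
  layer 2: {q4, q5}

{q0, q2, q3, q4, q5}


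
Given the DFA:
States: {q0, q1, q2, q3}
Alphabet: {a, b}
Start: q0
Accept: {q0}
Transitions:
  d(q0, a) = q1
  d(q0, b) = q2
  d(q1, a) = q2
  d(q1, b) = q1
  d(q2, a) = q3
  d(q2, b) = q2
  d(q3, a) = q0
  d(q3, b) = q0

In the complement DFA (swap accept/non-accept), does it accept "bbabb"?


Trace: q0 -> q2 -> q2 -> q3 -> q0 -> q2
Final: q2
Original accept: {q0}
Complement: q2 is not in original accept

Yes, complement accepts (original rejects)


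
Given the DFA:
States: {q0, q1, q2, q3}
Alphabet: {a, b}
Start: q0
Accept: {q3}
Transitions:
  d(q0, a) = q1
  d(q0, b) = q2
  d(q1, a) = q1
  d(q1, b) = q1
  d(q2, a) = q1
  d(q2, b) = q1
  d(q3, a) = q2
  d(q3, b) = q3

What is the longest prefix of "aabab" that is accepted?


Run the DFA, marking each prefix where the state is accepting:
  "" -> q0 [reject]
  "a" -> q1 [reject]
  "aa" -> q1 [reject]
  "aab" -> q1 [reject]
  "aaba" -> q1 [reject]
  "aabab" -> q1 [reject]

No prefix is accepted


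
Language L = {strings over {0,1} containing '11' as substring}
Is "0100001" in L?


'11' does not occur

No, "0100001" is not in L


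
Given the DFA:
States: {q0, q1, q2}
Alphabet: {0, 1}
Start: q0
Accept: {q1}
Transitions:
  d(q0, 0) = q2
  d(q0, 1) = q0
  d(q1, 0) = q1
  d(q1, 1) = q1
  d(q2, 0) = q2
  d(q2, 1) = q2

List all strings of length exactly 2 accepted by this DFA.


All strings of length 2: 4 total
Accepted: 0

None


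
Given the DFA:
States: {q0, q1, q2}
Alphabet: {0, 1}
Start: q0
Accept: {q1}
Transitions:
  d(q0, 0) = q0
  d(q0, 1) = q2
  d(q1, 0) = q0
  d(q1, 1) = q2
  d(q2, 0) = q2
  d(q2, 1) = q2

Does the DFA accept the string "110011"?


Trace: q0 -> q2 -> q2 -> q2 -> q2 -> q2 -> q2
Final state: q2
Accept states: {q1}

No, rejected (final state q2 is not an accept state)


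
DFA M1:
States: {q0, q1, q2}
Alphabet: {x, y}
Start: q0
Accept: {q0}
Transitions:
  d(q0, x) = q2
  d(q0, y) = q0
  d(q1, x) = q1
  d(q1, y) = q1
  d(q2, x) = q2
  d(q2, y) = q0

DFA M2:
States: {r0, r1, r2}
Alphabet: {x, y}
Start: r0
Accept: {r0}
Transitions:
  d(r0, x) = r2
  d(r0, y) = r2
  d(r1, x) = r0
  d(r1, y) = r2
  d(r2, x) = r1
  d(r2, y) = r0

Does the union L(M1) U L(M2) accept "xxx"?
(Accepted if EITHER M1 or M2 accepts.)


M1: final=q2 accepted=False
M2: final=r0 accepted=True

Yes, union accepts


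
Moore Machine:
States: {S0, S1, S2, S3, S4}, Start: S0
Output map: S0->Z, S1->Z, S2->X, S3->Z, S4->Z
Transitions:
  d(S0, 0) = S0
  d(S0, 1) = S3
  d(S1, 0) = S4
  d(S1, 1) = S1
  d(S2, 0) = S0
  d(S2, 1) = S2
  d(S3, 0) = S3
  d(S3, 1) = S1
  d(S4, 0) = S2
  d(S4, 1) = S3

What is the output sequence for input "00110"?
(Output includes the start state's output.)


Start: S0 (output Z)
  --0--> S0 (output Z)
  --0--> S0 (output Z)
  --1--> S3 (output Z)
  --1--> S1 (output Z)
  --0--> S4 (output Z)

"ZZZZZZ"


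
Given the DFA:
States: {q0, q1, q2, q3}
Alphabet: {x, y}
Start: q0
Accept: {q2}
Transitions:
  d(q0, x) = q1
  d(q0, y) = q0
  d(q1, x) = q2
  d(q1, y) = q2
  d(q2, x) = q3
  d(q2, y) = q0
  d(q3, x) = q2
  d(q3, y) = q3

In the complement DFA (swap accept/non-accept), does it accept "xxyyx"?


Trace: q0 -> q1 -> q2 -> q0 -> q0 -> q1
Final: q1
Original accept: {q2}
Complement: q1 is not in original accept

Yes, complement accepts (original rejects)


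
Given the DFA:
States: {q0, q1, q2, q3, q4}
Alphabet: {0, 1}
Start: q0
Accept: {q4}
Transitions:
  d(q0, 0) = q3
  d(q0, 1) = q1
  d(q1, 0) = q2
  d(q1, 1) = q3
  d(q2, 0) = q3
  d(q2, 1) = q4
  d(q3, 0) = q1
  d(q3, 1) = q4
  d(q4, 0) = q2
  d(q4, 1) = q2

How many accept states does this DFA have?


Accept states listed: {q4}
Counting: q4(1)

1


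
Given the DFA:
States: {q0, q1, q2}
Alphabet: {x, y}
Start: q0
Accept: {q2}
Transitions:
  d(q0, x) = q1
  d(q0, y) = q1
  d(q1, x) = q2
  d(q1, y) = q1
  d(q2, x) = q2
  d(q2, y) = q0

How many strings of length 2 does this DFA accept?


Enumerating all length-2 strings:
  "xx" -> q2 [accept]
  "xy" -> q1 [reject]
  "yx" -> q2 [accept]
  "yy" -> q1 [reject]

2 out of 4


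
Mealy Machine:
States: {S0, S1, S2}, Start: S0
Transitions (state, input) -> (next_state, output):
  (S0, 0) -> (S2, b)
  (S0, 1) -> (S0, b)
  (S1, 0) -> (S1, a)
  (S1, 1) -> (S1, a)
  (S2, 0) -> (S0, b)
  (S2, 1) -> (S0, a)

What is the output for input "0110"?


Step-by-step:
  (S0, 0) -> (S2, b)
  (S2, 1) -> (S0, a)
  (S0, 1) -> (S0, b)
  (S0, 0) -> (S2, b)

"babb"


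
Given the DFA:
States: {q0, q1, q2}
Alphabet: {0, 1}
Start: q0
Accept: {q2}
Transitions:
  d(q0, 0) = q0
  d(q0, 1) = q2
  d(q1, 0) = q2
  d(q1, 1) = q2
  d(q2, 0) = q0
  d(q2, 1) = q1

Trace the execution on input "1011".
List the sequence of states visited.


Input: 1011
d(q0, 1) = q2
d(q2, 0) = q0
d(q0, 1) = q2
d(q2, 1) = q1


q0 -> q2 -> q0 -> q2 -> q1


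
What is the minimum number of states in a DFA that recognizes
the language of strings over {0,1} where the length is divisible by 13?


States track (length) mod 13.
Need 13 states: one per remainder 0..12; accept = remainder 0.

13


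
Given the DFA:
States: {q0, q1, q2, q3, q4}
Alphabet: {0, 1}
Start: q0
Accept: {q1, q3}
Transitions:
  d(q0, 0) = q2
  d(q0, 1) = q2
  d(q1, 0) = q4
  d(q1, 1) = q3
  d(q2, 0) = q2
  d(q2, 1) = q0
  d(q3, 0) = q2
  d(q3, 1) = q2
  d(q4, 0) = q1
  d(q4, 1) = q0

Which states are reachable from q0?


BFS from q0:
  layer 0: {q0}
  layer 1: {q2}

{q0, q2}


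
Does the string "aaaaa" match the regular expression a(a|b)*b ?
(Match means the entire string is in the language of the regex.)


|string| = 5; first = 'a'; last = 'a'

No, "aaaaa" does not match a(a|b)*b


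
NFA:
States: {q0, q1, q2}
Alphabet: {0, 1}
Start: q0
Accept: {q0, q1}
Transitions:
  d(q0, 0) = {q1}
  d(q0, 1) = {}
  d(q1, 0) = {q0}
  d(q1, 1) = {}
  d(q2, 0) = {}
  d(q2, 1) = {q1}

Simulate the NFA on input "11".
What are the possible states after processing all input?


Start: {q0}
  --1--> {}
  --1--> {}

{} (empty set, no valid transitions)


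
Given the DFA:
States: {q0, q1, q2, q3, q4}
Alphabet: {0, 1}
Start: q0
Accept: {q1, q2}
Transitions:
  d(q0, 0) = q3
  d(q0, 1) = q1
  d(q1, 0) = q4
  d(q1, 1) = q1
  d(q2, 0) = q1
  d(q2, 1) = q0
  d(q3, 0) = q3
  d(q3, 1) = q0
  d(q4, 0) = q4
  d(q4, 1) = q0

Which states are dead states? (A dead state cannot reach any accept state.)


Forward reachability from each state:
  q0 -> reaches accept state q1 (live)
  q1 -> reaches accept state q1 (live)
  q2 -> reaches accept state q1 (live)
  q3 -> reaches accept state q1 (live)
  q4 -> reaches accept state q1 (live)

None (all states can reach an accept state)


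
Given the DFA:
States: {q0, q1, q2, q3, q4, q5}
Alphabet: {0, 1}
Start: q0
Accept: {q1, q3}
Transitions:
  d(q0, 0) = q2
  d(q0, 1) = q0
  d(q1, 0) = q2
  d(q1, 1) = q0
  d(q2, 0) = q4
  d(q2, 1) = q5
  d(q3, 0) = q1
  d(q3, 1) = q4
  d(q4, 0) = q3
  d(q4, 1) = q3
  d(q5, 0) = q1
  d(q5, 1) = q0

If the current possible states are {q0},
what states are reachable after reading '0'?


Apply transition on '0' from each current state:
  d(q0, 0) = q2

{q2}


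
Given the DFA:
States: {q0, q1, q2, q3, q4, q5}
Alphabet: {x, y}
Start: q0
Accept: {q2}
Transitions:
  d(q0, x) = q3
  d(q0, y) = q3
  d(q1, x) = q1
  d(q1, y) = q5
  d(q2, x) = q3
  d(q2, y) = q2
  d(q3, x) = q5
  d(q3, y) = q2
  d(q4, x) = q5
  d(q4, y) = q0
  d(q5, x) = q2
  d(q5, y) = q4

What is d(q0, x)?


Looking up transition d(q0, x)

q3


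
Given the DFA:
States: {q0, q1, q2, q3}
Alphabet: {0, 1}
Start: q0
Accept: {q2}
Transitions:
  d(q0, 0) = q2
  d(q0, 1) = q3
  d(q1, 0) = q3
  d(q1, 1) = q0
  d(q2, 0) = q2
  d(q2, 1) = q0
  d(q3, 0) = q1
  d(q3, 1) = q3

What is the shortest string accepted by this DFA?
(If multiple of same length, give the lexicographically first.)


BFS by string length (lex-first path to each state shown):
  len 0: q0<-""
  len 1: q2<-"0", q3<-"1"
Found accept state at length 1.

"0"


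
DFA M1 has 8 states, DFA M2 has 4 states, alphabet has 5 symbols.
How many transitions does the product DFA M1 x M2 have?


Product DFA has 8 * 4 = 32 states.
Each has 5 transitions: 32 * 5 = 160

160


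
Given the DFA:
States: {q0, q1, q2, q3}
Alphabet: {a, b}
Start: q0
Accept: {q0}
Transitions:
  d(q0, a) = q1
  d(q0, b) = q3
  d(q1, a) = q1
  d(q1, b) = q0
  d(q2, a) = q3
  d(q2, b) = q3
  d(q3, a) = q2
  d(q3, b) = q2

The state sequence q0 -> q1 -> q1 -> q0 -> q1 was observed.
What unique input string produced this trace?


Trace back each transition to find the symbol:
  q0 --[a]--> q1
  q1 --[a]--> q1
  q1 --[b]--> q0
  q0 --[a]--> q1

"aaba"


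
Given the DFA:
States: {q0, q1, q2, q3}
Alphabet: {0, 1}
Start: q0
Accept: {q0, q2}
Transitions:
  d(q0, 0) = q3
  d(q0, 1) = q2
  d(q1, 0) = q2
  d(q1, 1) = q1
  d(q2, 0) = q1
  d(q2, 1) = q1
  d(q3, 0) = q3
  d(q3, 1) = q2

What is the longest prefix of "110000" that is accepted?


Run the DFA, marking each prefix where the state is accepting:
  "" -> q0 [accept]
  "1" -> q2 [accept]
  "11" -> q1 [reject]
  "110" -> q2 [accept]
  "1100" -> q1 [reject]
  "11000" -> q2 [accept]
  "110000" -> q1 [reject]

"11000"


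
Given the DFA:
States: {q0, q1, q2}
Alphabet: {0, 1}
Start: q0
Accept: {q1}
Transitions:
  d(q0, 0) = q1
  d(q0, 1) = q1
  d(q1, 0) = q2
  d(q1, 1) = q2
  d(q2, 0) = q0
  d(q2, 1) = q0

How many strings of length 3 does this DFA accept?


Enumerating all length-3 strings:
  "000" -> q0 [reject]
  "001" -> q0 [reject]
  "010" -> q0 [reject]
  "011" -> q0 [reject]
  "100" -> q0 [reject]
  "101" -> q0 [reject]
  "110" -> q0 [reject]
  "111" -> q0 [reject]

0 out of 8


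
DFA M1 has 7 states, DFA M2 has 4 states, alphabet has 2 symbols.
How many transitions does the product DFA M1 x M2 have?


Product DFA has 7 * 4 = 28 states.
Each has 2 transitions: 28 * 2 = 56

56


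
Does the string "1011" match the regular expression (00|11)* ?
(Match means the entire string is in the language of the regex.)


|string| = 4; first = '1'; last = '1'

No, "1011" does not match (00|11)*


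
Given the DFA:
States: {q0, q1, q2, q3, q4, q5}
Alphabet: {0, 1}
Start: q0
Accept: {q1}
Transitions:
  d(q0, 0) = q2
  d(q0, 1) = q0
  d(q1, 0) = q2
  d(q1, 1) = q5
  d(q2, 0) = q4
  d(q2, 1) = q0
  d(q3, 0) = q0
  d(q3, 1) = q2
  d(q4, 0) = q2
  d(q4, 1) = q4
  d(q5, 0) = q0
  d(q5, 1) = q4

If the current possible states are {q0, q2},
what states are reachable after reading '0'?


Apply transition on '0' from each current state:
  d(q0, 0) = q2
  d(q2, 0) = q4

{q2, q4}


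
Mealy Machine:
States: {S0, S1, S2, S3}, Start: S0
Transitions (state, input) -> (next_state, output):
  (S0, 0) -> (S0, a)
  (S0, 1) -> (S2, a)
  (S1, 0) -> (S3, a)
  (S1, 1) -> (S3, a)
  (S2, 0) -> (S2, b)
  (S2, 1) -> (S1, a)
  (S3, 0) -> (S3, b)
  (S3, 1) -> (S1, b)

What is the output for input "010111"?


Step-by-step:
  (S0, 0) -> (S0, a)
  (S0, 1) -> (S2, a)
  (S2, 0) -> (S2, b)
  (S2, 1) -> (S1, a)
  (S1, 1) -> (S3, a)
  (S3, 1) -> (S1, b)

"aabaab"


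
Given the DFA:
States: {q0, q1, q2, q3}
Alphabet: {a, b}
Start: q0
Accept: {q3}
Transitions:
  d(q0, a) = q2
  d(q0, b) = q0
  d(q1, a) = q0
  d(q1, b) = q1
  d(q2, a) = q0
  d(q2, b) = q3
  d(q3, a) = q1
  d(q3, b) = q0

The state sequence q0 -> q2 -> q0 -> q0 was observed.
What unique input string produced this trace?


Trace back each transition to find the symbol:
  q0 --[a]--> q2
  q2 --[a]--> q0
  q0 --[b]--> q0

"aab"


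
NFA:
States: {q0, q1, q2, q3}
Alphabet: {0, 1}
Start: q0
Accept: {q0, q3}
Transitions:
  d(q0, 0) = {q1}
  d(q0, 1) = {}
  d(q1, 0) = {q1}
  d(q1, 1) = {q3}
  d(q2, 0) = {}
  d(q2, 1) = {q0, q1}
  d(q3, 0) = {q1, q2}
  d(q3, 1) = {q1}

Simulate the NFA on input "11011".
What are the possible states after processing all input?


Start: {q0}
  --1--> {}
  --1--> {}
  --0--> {}
  --1--> {}
  --1--> {}

{} (empty set, no valid transitions)


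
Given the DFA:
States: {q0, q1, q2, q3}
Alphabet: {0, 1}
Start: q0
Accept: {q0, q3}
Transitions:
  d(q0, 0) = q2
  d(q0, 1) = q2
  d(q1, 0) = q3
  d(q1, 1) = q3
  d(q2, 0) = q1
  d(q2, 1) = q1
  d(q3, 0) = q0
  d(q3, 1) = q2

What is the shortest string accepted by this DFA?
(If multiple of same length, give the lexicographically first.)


BFS by string length (lex-first path to each state shown):
  len 0: q0<-""
Found accept state at length 0.

"" (empty string)


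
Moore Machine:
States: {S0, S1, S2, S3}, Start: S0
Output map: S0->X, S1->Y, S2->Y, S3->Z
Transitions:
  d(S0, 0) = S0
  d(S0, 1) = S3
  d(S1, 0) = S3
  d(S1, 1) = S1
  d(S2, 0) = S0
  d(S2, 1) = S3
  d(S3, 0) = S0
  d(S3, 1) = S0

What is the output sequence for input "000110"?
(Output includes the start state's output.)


Start: S0 (output X)
  --0--> S0 (output X)
  --0--> S0 (output X)
  --0--> S0 (output X)
  --1--> S3 (output Z)
  --1--> S0 (output X)
  --0--> S0 (output X)

"XXXXZXX"


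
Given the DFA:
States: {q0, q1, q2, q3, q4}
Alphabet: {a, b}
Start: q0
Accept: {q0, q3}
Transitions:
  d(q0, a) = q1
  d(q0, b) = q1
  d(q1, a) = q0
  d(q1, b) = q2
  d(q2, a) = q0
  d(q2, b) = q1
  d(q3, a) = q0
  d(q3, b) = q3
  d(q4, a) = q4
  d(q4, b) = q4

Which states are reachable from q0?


BFS from q0:
  layer 0: {q0}
  layer 1: {q1}
  layer 2: {q2}

{q0, q1, q2}


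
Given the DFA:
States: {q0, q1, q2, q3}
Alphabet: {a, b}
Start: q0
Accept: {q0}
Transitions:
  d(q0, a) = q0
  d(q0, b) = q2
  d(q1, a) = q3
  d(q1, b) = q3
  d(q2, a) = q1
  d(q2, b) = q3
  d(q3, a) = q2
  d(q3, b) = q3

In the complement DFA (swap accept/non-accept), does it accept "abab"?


Trace: q0 -> q0 -> q2 -> q1 -> q3
Final: q3
Original accept: {q0}
Complement: q3 is not in original accept

Yes, complement accepts (original rejects)


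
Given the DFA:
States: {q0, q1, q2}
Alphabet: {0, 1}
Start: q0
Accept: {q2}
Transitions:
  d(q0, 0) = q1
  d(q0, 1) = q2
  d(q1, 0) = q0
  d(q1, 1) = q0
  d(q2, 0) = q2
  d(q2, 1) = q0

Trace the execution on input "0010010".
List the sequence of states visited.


Input: 0010010
d(q0, 0) = q1
d(q1, 0) = q0
d(q0, 1) = q2
d(q2, 0) = q2
d(q2, 0) = q2
d(q2, 1) = q0
d(q0, 0) = q1


q0 -> q1 -> q0 -> q2 -> q2 -> q2 -> q0 -> q1


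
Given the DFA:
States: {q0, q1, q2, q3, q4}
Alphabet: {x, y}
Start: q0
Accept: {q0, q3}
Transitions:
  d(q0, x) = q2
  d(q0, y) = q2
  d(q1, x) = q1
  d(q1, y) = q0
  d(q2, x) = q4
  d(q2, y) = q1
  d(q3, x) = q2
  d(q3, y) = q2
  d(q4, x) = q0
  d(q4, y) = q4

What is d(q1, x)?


Looking up transition d(q1, x)

q1


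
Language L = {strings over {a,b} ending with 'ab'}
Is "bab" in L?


last two symbols = 'ab'

Yes, "bab" is in L


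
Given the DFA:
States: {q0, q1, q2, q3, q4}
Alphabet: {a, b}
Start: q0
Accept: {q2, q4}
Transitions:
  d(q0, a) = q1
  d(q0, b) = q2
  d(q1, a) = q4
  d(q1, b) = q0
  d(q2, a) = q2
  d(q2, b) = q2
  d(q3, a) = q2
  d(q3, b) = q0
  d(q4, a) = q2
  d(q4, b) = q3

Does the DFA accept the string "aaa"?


Trace: q0 -> q1 -> q4 -> q2
Final state: q2
Accept states: {q2, q4}

Yes, accepted (final state q2 is an accept state)


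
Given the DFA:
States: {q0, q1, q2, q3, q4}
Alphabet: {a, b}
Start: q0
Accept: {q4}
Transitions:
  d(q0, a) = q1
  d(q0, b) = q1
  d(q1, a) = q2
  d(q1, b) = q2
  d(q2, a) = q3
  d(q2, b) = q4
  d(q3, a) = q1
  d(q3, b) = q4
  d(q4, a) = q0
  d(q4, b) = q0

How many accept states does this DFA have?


Accept states listed: {q4}
Counting: q4(1)

1


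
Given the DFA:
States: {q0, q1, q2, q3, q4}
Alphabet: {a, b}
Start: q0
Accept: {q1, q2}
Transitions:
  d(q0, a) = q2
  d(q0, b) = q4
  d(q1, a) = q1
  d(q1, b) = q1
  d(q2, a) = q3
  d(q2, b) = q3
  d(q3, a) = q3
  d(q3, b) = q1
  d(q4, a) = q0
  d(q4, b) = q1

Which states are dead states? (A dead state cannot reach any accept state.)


Forward reachability from each state:
  q0 -> reaches accept state q1 (live)
  q1 -> reaches accept state q1 (live)
  q2 -> reaches accept state q1 (live)
  q3 -> reaches accept state q1 (live)
  q4 -> reaches accept state q1 (live)

None (all states can reach an accept state)


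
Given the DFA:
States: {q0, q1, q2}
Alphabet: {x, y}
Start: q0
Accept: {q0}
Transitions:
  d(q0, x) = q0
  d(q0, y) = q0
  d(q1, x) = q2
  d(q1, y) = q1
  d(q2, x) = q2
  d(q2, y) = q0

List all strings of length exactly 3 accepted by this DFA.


All strings of length 3: 8 total
Accepted: 8

"xxx", "xxy", "xyx", "xyy", "yxx", "yxy", "yyx", "yyy"


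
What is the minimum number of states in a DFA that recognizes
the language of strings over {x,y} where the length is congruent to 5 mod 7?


States track (length) mod 7.
Need 7 states: one per remainder 0..6; accept = remainder 5.

7


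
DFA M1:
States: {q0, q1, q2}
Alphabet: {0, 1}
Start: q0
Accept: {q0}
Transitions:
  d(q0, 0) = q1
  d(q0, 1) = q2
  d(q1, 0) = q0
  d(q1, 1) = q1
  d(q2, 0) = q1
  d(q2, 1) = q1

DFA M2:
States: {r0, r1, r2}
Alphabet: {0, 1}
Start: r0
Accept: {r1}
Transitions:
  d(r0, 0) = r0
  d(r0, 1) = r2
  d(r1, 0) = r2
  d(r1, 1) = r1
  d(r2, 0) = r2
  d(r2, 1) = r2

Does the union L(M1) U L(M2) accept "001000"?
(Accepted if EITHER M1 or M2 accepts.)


M1: final=q1 accepted=False
M2: final=r2 accepted=False

No, union rejects (neither accepts)


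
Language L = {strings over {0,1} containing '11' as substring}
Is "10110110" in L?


'11' occurs at index 2

Yes, "10110110" is in L


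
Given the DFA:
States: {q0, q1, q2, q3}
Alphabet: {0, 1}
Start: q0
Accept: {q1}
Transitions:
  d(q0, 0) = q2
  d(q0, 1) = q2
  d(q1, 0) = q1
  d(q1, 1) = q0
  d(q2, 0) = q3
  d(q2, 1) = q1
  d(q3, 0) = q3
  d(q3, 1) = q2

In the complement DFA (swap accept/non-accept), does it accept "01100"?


Trace: q0 -> q2 -> q1 -> q0 -> q2 -> q3
Final: q3
Original accept: {q1}
Complement: q3 is not in original accept

Yes, complement accepts (original rejects)


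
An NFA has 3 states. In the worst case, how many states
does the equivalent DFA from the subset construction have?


Subset construction: one DFA state per subset of NFA states.
2^3 = 8

8


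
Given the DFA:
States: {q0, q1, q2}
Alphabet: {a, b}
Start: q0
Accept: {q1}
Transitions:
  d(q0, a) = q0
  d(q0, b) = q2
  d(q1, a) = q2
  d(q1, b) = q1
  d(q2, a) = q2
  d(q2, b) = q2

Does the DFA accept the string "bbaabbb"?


Trace: q0 -> q2 -> q2 -> q2 -> q2 -> q2 -> q2 -> q2
Final state: q2
Accept states: {q1}

No, rejected (final state q2 is not an accept state)


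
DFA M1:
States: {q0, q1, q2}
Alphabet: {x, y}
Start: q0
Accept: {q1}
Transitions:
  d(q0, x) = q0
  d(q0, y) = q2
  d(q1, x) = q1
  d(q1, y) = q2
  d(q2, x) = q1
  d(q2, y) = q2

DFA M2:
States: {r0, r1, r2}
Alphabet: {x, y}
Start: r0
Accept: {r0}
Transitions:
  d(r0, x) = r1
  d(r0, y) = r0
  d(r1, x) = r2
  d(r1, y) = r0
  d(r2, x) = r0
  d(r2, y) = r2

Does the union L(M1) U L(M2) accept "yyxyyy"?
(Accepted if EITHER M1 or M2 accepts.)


M1: final=q2 accepted=False
M2: final=r0 accepted=True

Yes, union accepts


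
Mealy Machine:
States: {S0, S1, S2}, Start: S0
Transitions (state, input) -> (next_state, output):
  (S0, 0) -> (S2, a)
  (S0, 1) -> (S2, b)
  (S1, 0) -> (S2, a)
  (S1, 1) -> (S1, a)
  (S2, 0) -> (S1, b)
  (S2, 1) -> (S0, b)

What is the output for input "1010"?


Step-by-step:
  (S0, 1) -> (S2, b)
  (S2, 0) -> (S1, b)
  (S1, 1) -> (S1, a)
  (S1, 0) -> (S2, a)

"bbaa"


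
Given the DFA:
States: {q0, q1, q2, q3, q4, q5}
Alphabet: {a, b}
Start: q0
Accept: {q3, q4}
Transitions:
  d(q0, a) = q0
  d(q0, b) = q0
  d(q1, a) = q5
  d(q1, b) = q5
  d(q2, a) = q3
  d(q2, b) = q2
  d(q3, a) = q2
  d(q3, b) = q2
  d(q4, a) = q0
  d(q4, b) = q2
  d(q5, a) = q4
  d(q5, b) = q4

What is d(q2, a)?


Looking up transition d(q2, a)

q3


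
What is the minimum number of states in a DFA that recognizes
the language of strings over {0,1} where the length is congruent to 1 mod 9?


States track (length) mod 9.
Need 9 states: one per remainder 0..8; accept = remainder 1.

9


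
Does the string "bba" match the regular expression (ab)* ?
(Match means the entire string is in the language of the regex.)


|string| = 3; first = 'b'; last = 'a'

No, "bba" does not match (ab)*


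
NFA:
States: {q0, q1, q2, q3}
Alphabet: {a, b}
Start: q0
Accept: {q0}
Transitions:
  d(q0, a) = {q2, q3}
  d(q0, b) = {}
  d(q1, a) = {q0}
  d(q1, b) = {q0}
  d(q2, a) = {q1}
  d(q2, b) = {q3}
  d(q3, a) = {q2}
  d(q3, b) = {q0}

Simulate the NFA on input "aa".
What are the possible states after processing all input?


Start: {q0}
  --a--> {q2, q3}
  --a--> {q1, q2}

{q1, q2}


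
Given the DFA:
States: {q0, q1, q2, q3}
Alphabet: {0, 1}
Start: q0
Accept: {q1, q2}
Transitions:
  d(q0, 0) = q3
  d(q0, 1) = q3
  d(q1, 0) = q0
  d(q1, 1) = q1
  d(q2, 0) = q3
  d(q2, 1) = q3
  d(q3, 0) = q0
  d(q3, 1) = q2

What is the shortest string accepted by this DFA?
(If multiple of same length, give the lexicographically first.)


BFS by string length (lex-first path to each state shown):
  len 0: q0<-""
  len 1: q3<-"0"
  len 2: q0<-"00", q2<-"01"
Found accept state at length 2.

"01"


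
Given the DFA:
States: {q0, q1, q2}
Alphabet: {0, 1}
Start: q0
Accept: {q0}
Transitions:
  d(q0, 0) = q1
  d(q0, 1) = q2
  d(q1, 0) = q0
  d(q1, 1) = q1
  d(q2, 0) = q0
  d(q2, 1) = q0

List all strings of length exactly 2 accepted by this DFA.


All strings of length 2: 4 total
Accepted: 3

"00", "10", "11"


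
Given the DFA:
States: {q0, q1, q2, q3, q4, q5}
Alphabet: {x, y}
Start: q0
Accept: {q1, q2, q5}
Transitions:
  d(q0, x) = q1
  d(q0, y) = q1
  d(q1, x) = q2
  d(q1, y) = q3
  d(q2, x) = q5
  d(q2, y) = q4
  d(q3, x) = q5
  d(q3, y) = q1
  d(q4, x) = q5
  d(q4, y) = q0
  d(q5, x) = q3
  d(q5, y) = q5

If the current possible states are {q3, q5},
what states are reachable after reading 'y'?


Apply transition on 'y' from each current state:
  d(q3, y) = q1
  d(q5, y) = q5

{q1, q5}


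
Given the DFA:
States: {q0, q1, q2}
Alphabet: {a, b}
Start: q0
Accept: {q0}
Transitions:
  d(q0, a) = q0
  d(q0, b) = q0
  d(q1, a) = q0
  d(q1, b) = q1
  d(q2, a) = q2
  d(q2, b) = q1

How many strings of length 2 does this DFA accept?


Enumerating all length-2 strings:
  "aa" -> q0 [accept]
  "ab" -> q0 [accept]
  "ba" -> q0 [accept]
  "bb" -> q0 [accept]

4 out of 4


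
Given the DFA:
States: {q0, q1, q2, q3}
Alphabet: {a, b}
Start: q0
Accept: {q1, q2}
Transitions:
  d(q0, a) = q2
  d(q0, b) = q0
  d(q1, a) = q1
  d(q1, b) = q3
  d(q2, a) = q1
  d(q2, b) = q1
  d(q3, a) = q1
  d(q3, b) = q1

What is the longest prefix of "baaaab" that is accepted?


Run the DFA, marking each prefix where the state is accepting:
  "" -> q0 [reject]
  "b" -> q0 [reject]
  "ba" -> q2 [accept]
  "baa" -> q1 [accept]
  "baaa" -> q1 [accept]
  "baaaa" -> q1 [accept]
  "baaaab" -> q3 [reject]

"baaaa"


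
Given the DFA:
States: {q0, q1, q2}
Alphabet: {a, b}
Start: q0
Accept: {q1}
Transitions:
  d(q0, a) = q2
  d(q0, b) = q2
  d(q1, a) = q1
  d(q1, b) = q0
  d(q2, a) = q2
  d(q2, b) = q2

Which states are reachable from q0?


BFS from q0:
  layer 0: {q0}
  layer 1: {q2}

{q0, q2}


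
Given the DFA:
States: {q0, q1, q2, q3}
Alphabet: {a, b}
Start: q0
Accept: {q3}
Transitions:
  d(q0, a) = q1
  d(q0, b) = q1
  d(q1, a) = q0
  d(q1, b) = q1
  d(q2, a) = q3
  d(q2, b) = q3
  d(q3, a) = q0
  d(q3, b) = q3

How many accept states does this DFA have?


Accept states listed: {q3}
Counting: q3(1)

1


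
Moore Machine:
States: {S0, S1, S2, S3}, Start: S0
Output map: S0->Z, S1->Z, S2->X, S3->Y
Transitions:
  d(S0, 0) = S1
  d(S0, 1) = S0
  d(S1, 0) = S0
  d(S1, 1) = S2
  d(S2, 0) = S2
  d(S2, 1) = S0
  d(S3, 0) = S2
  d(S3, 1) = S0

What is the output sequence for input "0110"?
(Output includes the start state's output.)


Start: S0 (output Z)
  --0--> S1 (output Z)
  --1--> S2 (output X)
  --1--> S0 (output Z)
  --0--> S1 (output Z)

"ZZXZZ"


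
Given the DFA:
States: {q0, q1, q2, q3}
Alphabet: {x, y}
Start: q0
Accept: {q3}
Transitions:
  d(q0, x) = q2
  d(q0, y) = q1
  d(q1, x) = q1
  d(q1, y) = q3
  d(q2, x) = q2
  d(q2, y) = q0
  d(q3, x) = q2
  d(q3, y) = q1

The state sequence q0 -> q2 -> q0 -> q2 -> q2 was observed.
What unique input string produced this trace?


Trace back each transition to find the symbol:
  q0 --[x]--> q2
  q2 --[y]--> q0
  q0 --[x]--> q2
  q2 --[x]--> q2

"xyxx"


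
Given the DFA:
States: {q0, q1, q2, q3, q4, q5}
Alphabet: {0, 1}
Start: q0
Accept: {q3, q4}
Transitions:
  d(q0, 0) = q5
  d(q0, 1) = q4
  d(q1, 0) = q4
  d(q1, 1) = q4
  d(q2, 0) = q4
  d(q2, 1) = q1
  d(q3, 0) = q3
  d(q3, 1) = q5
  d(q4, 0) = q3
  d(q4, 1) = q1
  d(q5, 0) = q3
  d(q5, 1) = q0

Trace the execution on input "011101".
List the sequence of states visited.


Input: 011101
d(q0, 0) = q5
d(q5, 1) = q0
d(q0, 1) = q4
d(q4, 1) = q1
d(q1, 0) = q4
d(q4, 1) = q1


q0 -> q5 -> q0 -> q4 -> q1 -> q4 -> q1


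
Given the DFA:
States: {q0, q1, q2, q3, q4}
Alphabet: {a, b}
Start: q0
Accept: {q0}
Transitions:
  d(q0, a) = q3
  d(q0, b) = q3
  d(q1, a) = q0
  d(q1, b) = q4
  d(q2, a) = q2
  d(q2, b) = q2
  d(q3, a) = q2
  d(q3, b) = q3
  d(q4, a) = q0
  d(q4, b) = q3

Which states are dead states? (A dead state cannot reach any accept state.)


Forward reachability from each state:
  q0 -> reaches accept state q0 (live)
  q1 -> reaches accept state q0 (live)
  q2 -> reaches {q2}, no accept state (dead)
  q3 -> reaches {q2, q3}, no accept state (dead)
  q4 -> reaches accept state q0 (live)

{q2, q3}


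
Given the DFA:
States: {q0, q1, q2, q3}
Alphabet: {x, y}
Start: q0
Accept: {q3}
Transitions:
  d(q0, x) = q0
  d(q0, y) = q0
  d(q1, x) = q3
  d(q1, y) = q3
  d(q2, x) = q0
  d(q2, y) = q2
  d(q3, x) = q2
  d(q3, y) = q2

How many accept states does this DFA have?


Accept states listed: {q3}
Counting: q3(1)

1
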